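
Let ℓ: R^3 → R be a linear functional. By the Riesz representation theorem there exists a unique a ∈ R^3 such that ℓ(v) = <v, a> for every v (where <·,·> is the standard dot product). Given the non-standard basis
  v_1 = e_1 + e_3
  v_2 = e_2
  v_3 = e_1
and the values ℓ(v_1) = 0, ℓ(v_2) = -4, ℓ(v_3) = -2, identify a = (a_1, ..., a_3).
a = (-2, -4, 2)

Write a = (a_1, ..., a_3) in the standard basis. For each basis vector v_i, ℓ(v_i) = <v_i, a> is a linear equation in the a_j's. Collect the n equations into a matrix system V a = ℓ, where row i of V is v_i (expressed in the standard basis). Since V is invertible (lower-triangular with 1s on the diagonal, up to permutation), solve by back-substitution:
  V =
[[1, 0, 1],
 [0, 1, 0],
 [1, 0, 0]]
  V a = (0, -4, -2)
Solving gives a = (-2, -4, 2).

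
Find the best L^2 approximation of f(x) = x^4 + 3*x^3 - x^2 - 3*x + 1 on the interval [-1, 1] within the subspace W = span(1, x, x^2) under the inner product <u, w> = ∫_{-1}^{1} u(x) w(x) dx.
g(x) = -x^2/7 - 6*x/5 + 32/35

The best approximation g ∈ W is the orthogonal projection of f onto W. Writing g = a_0 + a_1 x + a_2 x^2, the coefficients solve the normal equations G · a = b where
  G_{ij} = <φ_i, φ_j> and b_i = <f, φ_i>, with φ_0 = 1, φ_1 = x, φ_2 = x^2.
G =
  [2, 0, 2/3]
  [0, 2/3, 0]
  [2/3, 0, 2/5],
b = (26/15, -4/5, 58/105).
Solving gives a_0 = 32/35, a_1 = -6/5, a_2 = -1/7, so
  g(x) = -x^2/7 - 6*x/5 + 32/35.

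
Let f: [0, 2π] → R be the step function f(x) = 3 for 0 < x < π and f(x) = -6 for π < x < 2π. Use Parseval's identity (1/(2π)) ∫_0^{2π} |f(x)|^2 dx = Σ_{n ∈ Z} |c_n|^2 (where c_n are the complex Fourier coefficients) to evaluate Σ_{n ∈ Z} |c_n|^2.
Σ |c_n|^2 = 45/2

Parseval equates the L^2 energy of f (normalised by 1/(2π)) with the ℓ^2 sum of its Fourier coefficients: (1/(2π)) ∫_0^{2π} |f|^2 = Σ |c_n|^2.
Compute the left side: (1/(2π)) [∫_0^π 3^2 dx + ∫_π^{2π} (-6)^2 dx] = (1/(2π)) · (9π + 36π) = (9 + 36)/2 = 45/2.
So Σ_{n ∈ Z} |c_n|^2 = 45/2.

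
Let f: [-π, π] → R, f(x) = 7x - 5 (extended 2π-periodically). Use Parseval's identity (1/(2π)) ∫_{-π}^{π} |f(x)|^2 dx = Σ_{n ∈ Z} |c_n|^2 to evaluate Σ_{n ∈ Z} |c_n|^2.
Σ |c_n|^2 = 49π^2/3 + 25

Expand and integrate term by term over [-π, π]:
  ∫ (7x)^2 dx = 49·(2π^3/3); ∫ 2·7·(-5)·x dx = 0 (odd integrand); ∫ (-5)^2 dx = 25·2π.
So (1/(2π)) ∫_{-π}^{π} (7x - 5)^2 dx = 49π^2/3 + 25 = 49π^2/3 + 25.
Parseval ⇒ Σ |c_n|^2 = 49π^2/3 + 25.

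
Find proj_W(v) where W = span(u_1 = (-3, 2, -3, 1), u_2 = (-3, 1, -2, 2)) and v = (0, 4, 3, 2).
proj_W(v) = (-21/53, -13/53, 6/53, 34/53)

Set up U = [u_1 | ... | u_2] ∈ R^(4×2). The projector onto W = col(U) is P = U (U^T U)^(-1) U^T.
Compute U^T U =
  [23, 19]
  [19, 18],
and U^T v = (1, 2).
Solve U^T U · c = U^T v for the coefficients: c = (-20/53, 27/53). The projection is proj_W(v) = U c.
Check: (v - proj_W(v)) · u_1 = 0  (should be 0).
Check: (v - proj_W(v)) · u_2 = 0  (should be 0).
Result: proj_W(v) = (-21/53, -13/53, 6/53, 34/53).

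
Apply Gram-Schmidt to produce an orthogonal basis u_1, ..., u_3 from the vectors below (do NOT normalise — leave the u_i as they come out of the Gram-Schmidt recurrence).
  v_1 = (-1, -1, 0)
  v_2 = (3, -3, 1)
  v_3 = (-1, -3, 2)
Orthogonal basis:
  u_1 = (-1, -1, 0)
  u_2 = (3, -3, 1)
  u_3 = (-5/19, 5/19, 30/19)

Apply the Gram-Schmidt recurrence
  u_1 = v_1
  u_i = v_i − Σ_{j<i} ((v_i · u_j) / (u_j · u_j)) · u_j.

Step by step this gives:
  u_1 = (-1, -1, 0)
  u_2 = (3, -3, 1)
  u_3 = (-5/19, 5/19, 30/19)

Orthogonality check:
  u_2 · u_1 = 0 (should be 0)
  u_3 · u_1 = 0 (should be 0)
  u_3 · u_2 = 0 (should be 0)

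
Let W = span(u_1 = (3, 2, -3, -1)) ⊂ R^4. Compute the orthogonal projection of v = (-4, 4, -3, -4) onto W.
proj_W(v) = (27/23, 18/23, -27/23, -9/23)

Set up U = [u_1 | ... | u_1] ∈ R^(4×1). The projector onto W = col(U) is P = U (U^T U)^(-1) U^T.
Compute U^T U =
  [23],
and U^T v = (9).
Solve U^T U · c = U^T v for the coefficients: c = (9/23). The projection is proj_W(v) = U c.
Check: (v - proj_W(v)) · u_1 = 0  (should be 0).
Result: proj_W(v) = (27/23, 18/23, -27/23, -9/23).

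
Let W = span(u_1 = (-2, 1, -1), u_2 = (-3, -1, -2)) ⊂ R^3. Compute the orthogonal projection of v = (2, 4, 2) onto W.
proj_W(v) = (2, 4, 2)

Set up U = [u_1 | ... | u_2] ∈ R^(3×2). The projector onto W = col(U) is P = U (U^T U)^(-1) U^T.
Compute U^T U =
  [6, 7]
  [7, 14],
and U^T v = (-2, -14).
Solve U^T U · c = U^T v for the coefficients: c = (2, -2). The projection is proj_W(v) = U c.
Check: (v - proj_W(v)) · u_1 = 0  (should be 0).
Check: (v - proj_W(v)) · u_2 = 0  (should be 0).
Result: proj_W(v) = (2, 4, 2).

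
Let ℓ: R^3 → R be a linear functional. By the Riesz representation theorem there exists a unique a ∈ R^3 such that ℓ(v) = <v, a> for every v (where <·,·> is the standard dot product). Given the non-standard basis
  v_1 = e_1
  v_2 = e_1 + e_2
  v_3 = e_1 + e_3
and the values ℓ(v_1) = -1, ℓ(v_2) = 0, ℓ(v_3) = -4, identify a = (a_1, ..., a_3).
a = (-1, 1, -3)

Write a = (a_1, ..., a_3) in the standard basis. For each basis vector v_i, ℓ(v_i) = <v_i, a> is a linear equation in the a_j's. Collect the n equations into a matrix system V a = ℓ, where row i of V is v_i (expressed in the standard basis). Since V is invertible (lower-triangular with 1s on the diagonal, up to permutation), solve by back-substitution:
  V =
[[1, 0, 0],
 [1, 1, 0],
 [1, 0, 1]]
  V a = (-1, 0, -4)
Solving gives a = (-1, 1, -3).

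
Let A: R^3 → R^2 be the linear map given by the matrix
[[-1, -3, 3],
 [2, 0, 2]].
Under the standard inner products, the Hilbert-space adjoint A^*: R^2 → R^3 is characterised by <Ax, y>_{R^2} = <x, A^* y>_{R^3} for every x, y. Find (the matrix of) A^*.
A^* = A^T =
[[-1, 2],
 [-3, 0],
 [3, 2]]

For real matrices with standard dot products, the defining identity <Ax, y> = <x, A^* y> gives (Ax)^T y = x^T (A^*) y, i.e. x^T A^T y = x^T (A^*) y. Since this holds for all x, y, we must have A^* = A^T. Therefore
A^* =
[[-1, 2],
 [-3, 0],
 [3, 2]].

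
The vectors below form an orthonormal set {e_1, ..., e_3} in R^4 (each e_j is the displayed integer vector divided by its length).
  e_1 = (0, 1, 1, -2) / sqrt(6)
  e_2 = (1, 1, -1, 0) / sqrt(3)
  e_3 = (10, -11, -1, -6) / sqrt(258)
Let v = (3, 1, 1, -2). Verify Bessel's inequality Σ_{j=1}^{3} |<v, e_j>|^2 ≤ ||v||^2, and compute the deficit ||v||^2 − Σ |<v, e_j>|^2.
Σ |<v, e_j>|^2 = 537/43; ||v||^2 = 15; deficit = 108/43

Write each e_j = u_j / sqrt(<u_j, u_j>) where u_j is the displayed integer vector. Then <v, e_j> = <v, u_j> / sqrt(<u_j, u_j>), so |<v, e_j>|^2 = <v, u_j>^2 / <u_j, u_j>.
Coefficients: <v, e_1> = 6/sqrt(6), <v, e_2> = 3/sqrt(3), <v, e_3> = 30/sqrt(258).
Square and sum: Σ |<v, e_j>|^2 = 537/43.
Compute ||v||^2 = v·v = 15.
Deficit = 15 − 537/43 = 108/43 ≥ 0, confirming Bessel's inequality. (The deficit equals ||v − Σ <v,e_j> e_j||^2, the squared distance from v to span{e_j}.)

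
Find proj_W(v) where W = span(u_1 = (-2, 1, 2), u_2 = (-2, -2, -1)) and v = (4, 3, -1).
proj_W(v) = (40/9, 19/9, -1/9)

Set up U = [u_1 | ... | u_2] ∈ R^(3×2). The projector onto W = col(U) is P = U (U^T U)^(-1) U^T.
Compute U^T U =
  [9, 0]
  [0, 9],
and U^T v = (-7, -13).
Solve U^T U · c = U^T v for the coefficients: c = (-7/9, -13/9). The projection is proj_W(v) = U c.
Check: (v - proj_W(v)) · u_1 = 0  (should be 0).
Check: (v - proj_W(v)) · u_2 = 0  (should be 0).
Result: proj_W(v) = (40/9, 19/9, -1/9).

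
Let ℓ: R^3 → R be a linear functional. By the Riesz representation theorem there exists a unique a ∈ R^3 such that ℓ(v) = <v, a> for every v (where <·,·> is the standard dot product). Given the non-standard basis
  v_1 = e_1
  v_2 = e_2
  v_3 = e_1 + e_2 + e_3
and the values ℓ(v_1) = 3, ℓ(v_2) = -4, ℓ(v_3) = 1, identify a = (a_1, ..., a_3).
a = (3, -4, 2)

Write a = (a_1, ..., a_3) in the standard basis. For each basis vector v_i, ℓ(v_i) = <v_i, a> is a linear equation in the a_j's. Collect the n equations into a matrix system V a = ℓ, where row i of V is v_i (expressed in the standard basis). Since V is invertible (lower-triangular with 1s on the diagonal, up to permutation), solve by back-substitution:
  V =
[[1, 0, 0],
 [0, 1, 0],
 [1, 1, 1]]
  V a = (3, -4, 1)
Solving gives a = (3, -4, 2).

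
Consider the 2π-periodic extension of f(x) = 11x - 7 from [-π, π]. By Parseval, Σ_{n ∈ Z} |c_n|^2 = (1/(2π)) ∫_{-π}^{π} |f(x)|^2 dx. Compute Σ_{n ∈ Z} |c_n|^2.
Σ |c_n|^2 = 121π^2/3 + 49

Expand and integrate term by term over [-π, π]:
  ∫ (11x)^2 dx = 121·(2π^3/3); ∫ 2·11·(-7)·x dx = 0 (odd integrand); ∫ (-7)^2 dx = 49·2π.
So (1/(2π)) ∫_{-π}^{π} (11x - 7)^2 dx = 121π^2/3 + 49 = 121π^2/3 + 49.
Parseval ⇒ Σ |c_n|^2 = 121π^2/3 + 49.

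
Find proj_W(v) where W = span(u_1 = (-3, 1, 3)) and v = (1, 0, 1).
proj_W(v) = (0, 0, 0)

Set up U = [u_1 | ... | u_1] ∈ R^(3×1). The projector onto W = col(U) is P = U (U^T U)^(-1) U^T.
Compute U^T U =
  [19],
and U^T v = (0).
Solve U^T U · c = U^T v for the coefficients: c = (0). The projection is proj_W(v) = U c.
Check: (v - proj_W(v)) · u_1 = 0  (should be 0).
Result: proj_W(v) = (0, 0, 0).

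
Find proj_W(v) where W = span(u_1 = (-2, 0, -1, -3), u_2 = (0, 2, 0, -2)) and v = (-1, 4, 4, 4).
proj_W(v) = (56/19, 42/19, 28/19, 42/19)

Set up U = [u_1 | ... | u_2] ∈ R^(4×2). The projector onto W = col(U) is P = U (U^T U)^(-1) U^T.
Compute U^T U =
  [14, 6]
  [6, 8],
and U^T v = (-14, 0).
Solve U^T U · c = U^T v for the coefficients: c = (-28/19, 21/19). The projection is proj_W(v) = U c.
Check: (v - proj_W(v)) · u_1 = 0  (should be 0).
Check: (v - proj_W(v)) · u_2 = 0  (should be 0).
Result: proj_W(v) = (56/19, 42/19, 28/19, 42/19).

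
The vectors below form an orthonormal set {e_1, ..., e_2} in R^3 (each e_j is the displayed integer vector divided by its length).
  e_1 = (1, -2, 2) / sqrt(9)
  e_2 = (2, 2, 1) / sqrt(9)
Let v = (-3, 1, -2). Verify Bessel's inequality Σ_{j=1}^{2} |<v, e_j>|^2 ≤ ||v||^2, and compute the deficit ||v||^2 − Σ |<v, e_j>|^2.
Σ |<v, e_j>|^2 = 13; ||v||^2 = 14; deficit = 1

Write each e_j = u_j / sqrt(<u_j, u_j>) where u_j is the displayed integer vector. Then <v, e_j> = <v, u_j> / sqrt(<u_j, u_j>), so |<v, e_j>|^2 = <v, u_j>^2 / <u_j, u_j>.
Coefficients: <v, e_1> = -9/sqrt(9), <v, e_2> = -6/sqrt(9).
Square and sum: Σ |<v, e_j>|^2 = 13.
Compute ||v||^2 = v·v = 14.
Deficit = 14 − 13 = 1 ≥ 0, confirming Bessel's inequality. (The deficit equals ||v − Σ <v,e_j> e_j||^2, the squared distance from v to span{e_j}.)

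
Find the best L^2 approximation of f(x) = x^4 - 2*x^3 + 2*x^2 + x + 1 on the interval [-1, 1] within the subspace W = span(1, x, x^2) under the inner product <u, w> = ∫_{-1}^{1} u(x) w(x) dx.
g(x) = 20*x^2/7 - x/5 + 32/35

The best approximation g ∈ W is the orthogonal projection of f onto W. Writing g = a_0 + a_1 x + a_2 x^2, the coefficients solve the normal equations G · a = b where
  G_{ij} = <φ_i, φ_j> and b_i = <f, φ_i>, with φ_0 = 1, φ_1 = x, φ_2 = x^2.
G =
  [2, 0, 2/3]
  [0, 2/3, 0]
  [2/3, 0, 2/5],
b = (56/15, -2/15, 184/105).
Solving gives a_0 = 32/35, a_1 = -1/5, a_2 = 20/7, so
  g(x) = 20*x^2/7 - x/5 + 32/35.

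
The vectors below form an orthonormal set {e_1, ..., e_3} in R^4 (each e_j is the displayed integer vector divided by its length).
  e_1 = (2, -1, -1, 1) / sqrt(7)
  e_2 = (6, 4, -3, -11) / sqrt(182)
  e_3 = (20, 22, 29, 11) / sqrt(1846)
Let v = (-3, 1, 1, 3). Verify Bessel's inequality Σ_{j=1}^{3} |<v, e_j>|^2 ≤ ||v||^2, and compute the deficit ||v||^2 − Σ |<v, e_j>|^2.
Σ |<v, e_j>|^2 = 1251/71; ||v||^2 = 20; deficit = 169/71

Write each e_j = u_j / sqrt(<u_j, u_j>) where u_j is the displayed integer vector. Then <v, e_j> = <v, u_j> / sqrt(<u_j, u_j>), so |<v, e_j>|^2 = <v, u_j>^2 / <u_j, u_j>.
Coefficients: <v, e_1> = -5/sqrt(7), <v, e_2> = -50/sqrt(182), <v, e_3> = 24/sqrt(1846).
Square and sum: Σ |<v, e_j>|^2 = 1251/71.
Compute ||v||^2 = v·v = 20.
Deficit = 20 − 1251/71 = 169/71 ≥ 0, confirming Bessel's inequality. (The deficit equals ||v − Σ <v,e_j> e_j||^2, the squared distance from v to span{e_j}.)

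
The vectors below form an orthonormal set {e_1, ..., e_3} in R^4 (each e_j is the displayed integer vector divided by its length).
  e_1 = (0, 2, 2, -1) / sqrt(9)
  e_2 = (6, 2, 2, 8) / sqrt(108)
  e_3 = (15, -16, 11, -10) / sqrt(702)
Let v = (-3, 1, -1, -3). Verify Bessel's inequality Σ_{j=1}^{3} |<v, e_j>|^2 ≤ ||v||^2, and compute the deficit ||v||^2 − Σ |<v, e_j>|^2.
Σ |<v, e_j>|^2 = 258/13; ||v||^2 = 20; deficit = 2/13

Write each e_j = u_j / sqrt(<u_j, u_j>) where u_j is the displayed integer vector. Then <v, e_j> = <v, u_j> / sqrt(<u_j, u_j>), so |<v, e_j>|^2 = <v, u_j>^2 / <u_j, u_j>.
Coefficients: <v, e_1> = 3/sqrt(9), <v, e_2> = -42/sqrt(108), <v, e_3> = -42/sqrt(702).
Square and sum: Σ |<v, e_j>|^2 = 258/13.
Compute ||v||^2 = v·v = 20.
Deficit = 20 − 258/13 = 2/13 ≥ 0, confirming Bessel's inequality. (The deficit equals ||v − Σ <v,e_j> e_j||^2, the squared distance from v to span{e_j}.)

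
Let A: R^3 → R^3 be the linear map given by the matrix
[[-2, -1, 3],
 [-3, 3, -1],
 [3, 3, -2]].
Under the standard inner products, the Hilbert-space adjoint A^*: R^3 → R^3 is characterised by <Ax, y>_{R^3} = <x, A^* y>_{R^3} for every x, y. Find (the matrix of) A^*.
A^* = A^T =
[[-2, -3, 3],
 [-1, 3, 3],
 [3, -1, -2]]

For real matrices with standard dot products, the defining identity <Ax, y> = <x, A^* y> gives (Ax)^T y = x^T (A^*) y, i.e. x^T A^T y = x^T (A^*) y. Since this holds for all x, y, we must have A^* = A^T. Therefore
A^* =
[[-2, -3, 3],
 [-1, 3, 3],
 [3, -1, -2]].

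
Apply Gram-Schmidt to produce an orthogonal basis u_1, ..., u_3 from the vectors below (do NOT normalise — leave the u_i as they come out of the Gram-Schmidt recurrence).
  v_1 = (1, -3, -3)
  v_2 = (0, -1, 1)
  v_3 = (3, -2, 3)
Orthogonal basis:
  u_1 = (1, -3, -3)
  u_2 = (0, -1, 1)
  u_3 = (3, 1/2, 1/2)

Apply the Gram-Schmidt recurrence
  u_1 = v_1
  u_i = v_i − Σ_{j<i} ((v_i · u_j) / (u_j · u_j)) · u_j.

Step by step this gives:
  u_1 = (1, -3, -3)
  u_2 = (0, -1, 1)
  u_3 = (3, 1/2, 1/2)

Orthogonality check:
  u_2 · u_1 = 0 (should be 0)
  u_3 · u_1 = 0 (should be 0)
  u_3 · u_2 = 0 (should be 0)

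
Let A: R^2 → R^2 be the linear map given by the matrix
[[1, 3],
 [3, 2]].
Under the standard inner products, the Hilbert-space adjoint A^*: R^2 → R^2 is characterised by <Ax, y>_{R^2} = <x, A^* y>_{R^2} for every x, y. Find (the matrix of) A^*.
A^* = A^T =
[[1, 3],
 [3, 2]]

For real matrices with standard dot products, the defining identity <Ax, y> = <x, A^* y> gives (Ax)^T y = x^T (A^*) y, i.e. x^T A^T y = x^T (A^*) y. Since this holds for all x, y, we must have A^* = A^T. Therefore
A^* =
[[1, 3],
 [3, 2]].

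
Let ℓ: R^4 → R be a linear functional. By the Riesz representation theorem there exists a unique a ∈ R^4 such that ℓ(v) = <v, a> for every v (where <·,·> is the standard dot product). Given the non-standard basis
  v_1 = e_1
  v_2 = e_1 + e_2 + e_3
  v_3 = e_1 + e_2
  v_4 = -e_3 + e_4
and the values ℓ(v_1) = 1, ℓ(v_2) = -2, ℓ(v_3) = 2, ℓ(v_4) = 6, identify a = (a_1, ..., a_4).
a = (1, 1, -4, 2)

Write a = (a_1, ..., a_4) in the standard basis. For each basis vector v_i, ℓ(v_i) = <v_i, a> is a linear equation in the a_j's. Collect the n equations into a matrix system V a = ℓ, where row i of V is v_i (expressed in the standard basis). Since V is invertible (lower-triangular with 1s on the diagonal, up to permutation), solve by back-substitution:
  V =
[[1, 0, 0, 0],
 [1, 1, 1, 0],
 [1, 1, 0, 0],
 [0, 0, -1, 1]]
  V a = (1, -2, 2, 6)
Solving gives a = (1, 1, -4, 2).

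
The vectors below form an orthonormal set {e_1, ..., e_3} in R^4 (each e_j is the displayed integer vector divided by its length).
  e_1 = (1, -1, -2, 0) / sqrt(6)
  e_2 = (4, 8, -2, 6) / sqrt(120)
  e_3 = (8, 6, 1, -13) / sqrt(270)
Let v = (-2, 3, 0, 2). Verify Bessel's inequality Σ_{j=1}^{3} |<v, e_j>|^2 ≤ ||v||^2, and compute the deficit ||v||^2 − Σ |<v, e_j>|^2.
Σ |<v, e_j>|^2 = 77/6; ||v||^2 = 17; deficit = 25/6

Write each e_j = u_j / sqrt(<u_j, u_j>) where u_j is the displayed integer vector. Then <v, e_j> = <v, u_j> / sqrt(<u_j, u_j>), so |<v, e_j>|^2 = <v, u_j>^2 / <u_j, u_j>.
Coefficients: <v, e_1> = -5/sqrt(6), <v, e_2> = 28/sqrt(120), <v, e_3> = -24/sqrt(270).
Square and sum: Σ |<v, e_j>|^2 = 77/6.
Compute ||v||^2 = v·v = 17.
Deficit = 17 − 77/6 = 25/6 ≥ 0, confirming Bessel's inequality. (The deficit equals ||v − Σ <v,e_j> e_j||^2, the squared distance from v to span{e_j}.)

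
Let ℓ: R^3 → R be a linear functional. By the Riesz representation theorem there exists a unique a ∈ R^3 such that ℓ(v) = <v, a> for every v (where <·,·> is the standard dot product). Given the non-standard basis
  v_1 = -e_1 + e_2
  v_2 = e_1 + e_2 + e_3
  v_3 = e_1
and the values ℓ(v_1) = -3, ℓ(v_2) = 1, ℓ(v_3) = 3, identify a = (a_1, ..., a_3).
a = (3, 0, -2)

Write a = (a_1, ..., a_3) in the standard basis. For each basis vector v_i, ℓ(v_i) = <v_i, a> is a linear equation in the a_j's. Collect the n equations into a matrix system V a = ℓ, where row i of V is v_i (expressed in the standard basis). Since V is invertible (lower-triangular with 1s on the diagonal, up to permutation), solve by back-substitution:
  V =
[[-1, 1, 0],
 [1, 1, 1],
 [1, 0, 0]]
  V a = (-3, 1, 3)
Solving gives a = (3, 0, -2).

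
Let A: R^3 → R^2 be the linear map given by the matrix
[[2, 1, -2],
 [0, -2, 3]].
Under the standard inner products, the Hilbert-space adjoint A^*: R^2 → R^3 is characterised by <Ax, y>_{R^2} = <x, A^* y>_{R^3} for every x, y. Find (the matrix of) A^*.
A^* = A^T =
[[2, 0],
 [1, -2],
 [-2, 3]]

For real matrices with standard dot products, the defining identity <Ax, y> = <x, A^* y> gives (Ax)^T y = x^T (A^*) y, i.e. x^T A^T y = x^T (A^*) y. Since this holds for all x, y, we must have A^* = A^T. Therefore
A^* =
[[2, 0],
 [1, -2],
 [-2, 3]].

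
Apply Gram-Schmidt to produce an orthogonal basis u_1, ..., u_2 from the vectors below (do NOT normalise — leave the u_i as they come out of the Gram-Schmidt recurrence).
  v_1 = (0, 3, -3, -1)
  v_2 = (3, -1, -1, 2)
Orthogonal basis:
  u_1 = (0, 3, -3, -1)
  u_2 = (3, -13/19, -25/19, 36/19)

Apply the Gram-Schmidt recurrence
  u_1 = v_1
  u_i = v_i − Σ_{j<i} ((v_i · u_j) / (u_j · u_j)) · u_j.

Step by step this gives:
  u_1 = (0, 3, -3, -1)
  u_2 = (3, -13/19, -25/19, 36/19)

Orthogonality check:
  u_2 · u_1 = 0 (should be 0)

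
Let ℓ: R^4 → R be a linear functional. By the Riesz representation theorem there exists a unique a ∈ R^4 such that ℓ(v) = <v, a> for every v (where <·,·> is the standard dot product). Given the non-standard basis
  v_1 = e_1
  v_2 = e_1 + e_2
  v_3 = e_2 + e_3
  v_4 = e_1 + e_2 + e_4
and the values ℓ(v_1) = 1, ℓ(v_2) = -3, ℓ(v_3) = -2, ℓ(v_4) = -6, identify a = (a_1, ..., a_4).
a = (1, -4, 2, -3)

Write a = (a_1, ..., a_4) in the standard basis. For each basis vector v_i, ℓ(v_i) = <v_i, a> is a linear equation in the a_j's. Collect the n equations into a matrix system V a = ℓ, where row i of V is v_i (expressed in the standard basis). Since V is invertible (lower-triangular with 1s on the diagonal, up to permutation), solve by back-substitution:
  V =
[[1, 0, 0, 0],
 [1, 1, 0, 0],
 [0, 1, 1, 0],
 [1, 1, 0, 1]]
  V a = (1, -3, -2, -6)
Solving gives a = (1, -4, 2, -3).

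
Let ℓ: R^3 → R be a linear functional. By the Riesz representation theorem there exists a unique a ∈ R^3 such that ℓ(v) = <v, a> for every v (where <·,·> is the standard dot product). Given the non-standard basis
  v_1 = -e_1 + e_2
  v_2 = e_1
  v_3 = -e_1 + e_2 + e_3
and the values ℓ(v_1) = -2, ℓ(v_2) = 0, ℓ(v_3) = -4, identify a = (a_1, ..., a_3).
a = (0, -2, -2)

Write a = (a_1, ..., a_3) in the standard basis. For each basis vector v_i, ℓ(v_i) = <v_i, a> is a linear equation in the a_j's. Collect the n equations into a matrix system V a = ℓ, where row i of V is v_i (expressed in the standard basis). Since V is invertible (lower-triangular with 1s on the diagonal, up to permutation), solve by back-substitution:
  V =
[[-1, 1, 0],
 [1, 0, 0],
 [-1, 1, 1]]
  V a = (-2, 0, -4)
Solving gives a = (0, -2, -2).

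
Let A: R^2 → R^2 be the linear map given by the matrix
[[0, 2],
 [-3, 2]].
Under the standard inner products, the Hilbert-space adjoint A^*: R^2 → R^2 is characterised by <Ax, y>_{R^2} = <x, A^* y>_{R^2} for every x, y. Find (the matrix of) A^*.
A^* = A^T =
[[0, -3],
 [2, 2]]

For real matrices with standard dot products, the defining identity <Ax, y> = <x, A^* y> gives (Ax)^T y = x^T (A^*) y, i.e. x^T A^T y = x^T (A^*) y. Since this holds for all x, y, we must have A^* = A^T. Therefore
A^* =
[[0, -3],
 [2, 2]].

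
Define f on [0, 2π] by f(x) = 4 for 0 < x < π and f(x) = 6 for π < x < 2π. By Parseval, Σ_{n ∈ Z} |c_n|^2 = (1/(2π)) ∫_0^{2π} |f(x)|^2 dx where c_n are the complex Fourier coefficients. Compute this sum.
Σ |c_n|^2 = 26

Parseval equates the L^2 energy of f (normalised by 1/(2π)) with the ℓ^2 sum of its Fourier coefficients: (1/(2π)) ∫_0^{2π} |f|^2 = Σ |c_n|^2.
Compute the left side: (1/(2π)) [∫_0^π 4^2 dx + ∫_π^{2π} 6^2 dx] = (1/(2π)) · (16π + 36π) = (16 + 36)/2 = 26.
So Σ_{n ∈ Z} |c_n|^2 = 26.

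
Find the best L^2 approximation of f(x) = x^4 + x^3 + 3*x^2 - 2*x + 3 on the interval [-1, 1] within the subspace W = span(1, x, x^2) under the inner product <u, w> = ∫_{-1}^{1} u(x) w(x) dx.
g(x) = 27*x^2/7 - 7*x/5 + 102/35

The best approximation g ∈ W is the orthogonal projection of f onto W. Writing g = a_0 + a_1 x + a_2 x^2, the coefficients solve the normal equations G · a = b where
  G_{ij} = <φ_i, φ_j> and b_i = <f, φ_i>, with φ_0 = 1, φ_1 = x, φ_2 = x^2.
G =
  [2, 0, 2/3]
  [0, 2/3, 0]
  [2/3, 0, 2/5],
b = (42/5, -14/15, 122/35).
Solving gives a_0 = 102/35, a_1 = -7/5, a_2 = 27/7, so
  g(x) = 27*x^2/7 - 7*x/5 + 102/35.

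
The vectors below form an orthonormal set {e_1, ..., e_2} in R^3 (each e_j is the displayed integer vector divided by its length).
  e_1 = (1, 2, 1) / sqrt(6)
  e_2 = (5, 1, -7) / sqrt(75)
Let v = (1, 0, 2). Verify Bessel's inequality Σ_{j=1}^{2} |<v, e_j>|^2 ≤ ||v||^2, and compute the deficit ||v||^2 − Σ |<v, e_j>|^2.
Σ |<v, e_j>|^2 = 129/50; ||v||^2 = 5; deficit = 121/50

Write each e_j = u_j / sqrt(<u_j, u_j>) where u_j is the displayed integer vector. Then <v, e_j> = <v, u_j> / sqrt(<u_j, u_j>), so |<v, e_j>|^2 = <v, u_j>^2 / <u_j, u_j>.
Coefficients: <v, e_1> = 3/sqrt(6), <v, e_2> = -9/sqrt(75).
Square and sum: Σ |<v, e_j>|^2 = 129/50.
Compute ||v||^2 = v·v = 5.
Deficit = 5 − 129/50 = 121/50 ≥ 0, confirming Bessel's inequality. (The deficit equals ||v − Σ <v,e_j> e_j||^2, the squared distance from v to span{e_j}.)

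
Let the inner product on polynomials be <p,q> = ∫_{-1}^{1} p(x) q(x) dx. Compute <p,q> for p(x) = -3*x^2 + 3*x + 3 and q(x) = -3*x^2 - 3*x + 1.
<p,q> = -22/5

Expand the product: p(x)·q(x) = 9*x^4 - 21*x^2 - 6*x + 3.
∫_{-1}^{1} of each monomial x^k gives [2/(k+1) if k even, 0 if k odd]. Integrating term-by-term (or equivalently evaluating the antiderivative F(x) = 9*x^5/5 - 7*x^3 - 3*x^2 + 3*x at the endpoints):
  F(1) − F(−1) = -26/5 − (-4/5) = -22/5.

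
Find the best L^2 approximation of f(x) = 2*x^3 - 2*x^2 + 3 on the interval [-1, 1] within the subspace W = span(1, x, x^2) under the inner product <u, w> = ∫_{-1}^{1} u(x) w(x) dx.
g(x) = -2*x^2 + 6*x/5 + 3

The best approximation g ∈ W is the orthogonal projection of f onto W. Writing g = a_0 + a_1 x + a_2 x^2, the coefficients solve the normal equations G · a = b where
  G_{ij} = <φ_i, φ_j> and b_i = <f, φ_i>, with φ_0 = 1, φ_1 = x, φ_2 = x^2.
G =
  [2, 0, 2/3]
  [0, 2/3, 0]
  [2/3, 0, 2/5],
b = (14/3, 4/5, 6/5).
Solving gives a_0 = 3, a_1 = 6/5, a_2 = -2, so
  g(x) = -2*x^2 + 6*x/5 + 3.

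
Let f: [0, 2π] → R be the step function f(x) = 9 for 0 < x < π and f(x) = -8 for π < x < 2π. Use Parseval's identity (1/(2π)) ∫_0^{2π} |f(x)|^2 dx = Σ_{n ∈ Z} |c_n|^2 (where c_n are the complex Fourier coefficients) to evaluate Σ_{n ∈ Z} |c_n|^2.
Σ |c_n|^2 = 145/2

Parseval equates the L^2 energy of f (normalised by 1/(2π)) with the ℓ^2 sum of its Fourier coefficients: (1/(2π)) ∫_0^{2π} |f|^2 = Σ |c_n|^2.
Compute the left side: (1/(2π)) [∫_0^π 9^2 dx + ∫_π^{2π} (-8)^2 dx] = (1/(2π)) · (81π + 64π) = (81 + 64)/2 = 145/2.
So Σ_{n ∈ Z} |c_n|^2 = 145/2.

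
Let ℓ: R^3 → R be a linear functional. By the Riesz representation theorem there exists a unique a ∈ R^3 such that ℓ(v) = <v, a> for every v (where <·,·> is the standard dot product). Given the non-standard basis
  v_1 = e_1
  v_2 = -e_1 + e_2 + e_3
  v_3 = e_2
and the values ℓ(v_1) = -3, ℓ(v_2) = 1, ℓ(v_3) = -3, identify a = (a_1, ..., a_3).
a = (-3, -3, 1)

Write a = (a_1, ..., a_3) in the standard basis. For each basis vector v_i, ℓ(v_i) = <v_i, a> is a linear equation in the a_j's. Collect the n equations into a matrix system V a = ℓ, where row i of V is v_i (expressed in the standard basis). Since V is invertible (lower-triangular with 1s on the diagonal, up to permutation), solve by back-substitution:
  V =
[[1, 0, 0],
 [-1, 1, 1],
 [0, 1, 0]]
  V a = (-3, 1, -3)
Solving gives a = (-3, -3, 1).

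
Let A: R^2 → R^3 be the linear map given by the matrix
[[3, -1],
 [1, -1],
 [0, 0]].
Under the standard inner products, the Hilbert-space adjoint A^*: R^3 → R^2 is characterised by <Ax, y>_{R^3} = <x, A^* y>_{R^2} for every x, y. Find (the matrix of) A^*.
A^* = A^T =
[[3, 1, 0],
 [-1, -1, 0]]

For real matrices with standard dot products, the defining identity <Ax, y> = <x, A^* y> gives (Ax)^T y = x^T (A^*) y, i.e. x^T A^T y = x^T (A^*) y. Since this holds for all x, y, we must have A^* = A^T. Therefore
A^* =
[[3, 1, 0],
 [-1, -1, 0]].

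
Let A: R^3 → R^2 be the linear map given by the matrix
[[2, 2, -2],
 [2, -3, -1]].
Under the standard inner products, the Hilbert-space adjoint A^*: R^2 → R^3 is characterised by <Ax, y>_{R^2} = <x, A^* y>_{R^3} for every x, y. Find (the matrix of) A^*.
A^* = A^T =
[[2, 2],
 [2, -3],
 [-2, -1]]

For real matrices with standard dot products, the defining identity <Ax, y> = <x, A^* y> gives (Ax)^T y = x^T (A^*) y, i.e. x^T A^T y = x^T (A^*) y. Since this holds for all x, y, we must have A^* = A^T. Therefore
A^* =
[[2, 2],
 [2, -3],
 [-2, -1]].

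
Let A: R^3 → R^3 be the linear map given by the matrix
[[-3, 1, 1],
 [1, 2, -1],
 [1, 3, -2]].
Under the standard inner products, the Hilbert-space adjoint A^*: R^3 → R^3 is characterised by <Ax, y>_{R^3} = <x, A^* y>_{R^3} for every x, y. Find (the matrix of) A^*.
A^* = A^T =
[[-3, 1, 1],
 [1, 2, 3],
 [1, -1, -2]]

For real matrices with standard dot products, the defining identity <Ax, y> = <x, A^* y> gives (Ax)^T y = x^T (A^*) y, i.e. x^T A^T y = x^T (A^*) y. Since this holds for all x, y, we must have A^* = A^T. Therefore
A^* =
[[-3, 1, 1],
 [1, 2, 3],
 [1, -1, -2]].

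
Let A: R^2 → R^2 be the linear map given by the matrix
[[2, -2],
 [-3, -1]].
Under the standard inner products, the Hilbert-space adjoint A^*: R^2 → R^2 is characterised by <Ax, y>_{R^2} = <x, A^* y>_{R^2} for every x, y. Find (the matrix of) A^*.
A^* = A^T =
[[2, -3],
 [-2, -1]]

For real matrices with standard dot products, the defining identity <Ax, y> = <x, A^* y> gives (Ax)^T y = x^T (A^*) y, i.e. x^T A^T y = x^T (A^*) y. Since this holds for all x, y, we must have A^* = A^T. Therefore
A^* =
[[2, -3],
 [-2, -1]].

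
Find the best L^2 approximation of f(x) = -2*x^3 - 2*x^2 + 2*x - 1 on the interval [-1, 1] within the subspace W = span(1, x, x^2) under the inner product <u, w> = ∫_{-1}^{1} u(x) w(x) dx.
g(x) = -2*x^2 + 4*x/5 - 1

The best approximation g ∈ W is the orthogonal projection of f onto W. Writing g = a_0 + a_1 x + a_2 x^2, the coefficients solve the normal equations G · a = b where
  G_{ij} = <φ_i, φ_j> and b_i = <f, φ_i>, with φ_0 = 1, φ_1 = x, φ_2 = x^2.
G =
  [2, 0, 2/3]
  [0, 2/3, 0]
  [2/3, 0, 2/5],
b = (-10/3, 8/15, -22/15).
Solving gives a_0 = -1, a_1 = 4/5, a_2 = -2, so
  g(x) = -2*x^2 + 4*x/5 - 1.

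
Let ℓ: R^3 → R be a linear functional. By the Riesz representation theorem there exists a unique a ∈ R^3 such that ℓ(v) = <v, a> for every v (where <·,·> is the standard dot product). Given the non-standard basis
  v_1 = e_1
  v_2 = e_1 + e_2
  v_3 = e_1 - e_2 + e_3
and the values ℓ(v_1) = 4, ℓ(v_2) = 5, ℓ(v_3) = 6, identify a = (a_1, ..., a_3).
a = (4, 1, 3)

Write a = (a_1, ..., a_3) in the standard basis. For each basis vector v_i, ℓ(v_i) = <v_i, a> is a linear equation in the a_j's. Collect the n equations into a matrix system V a = ℓ, where row i of V is v_i (expressed in the standard basis). Since V is invertible (lower-triangular with 1s on the diagonal, up to permutation), solve by back-substitution:
  V =
[[1, 0, 0],
 [1, 1, 0],
 [1, -1, 1]]
  V a = (4, 5, 6)
Solving gives a = (4, 1, 3).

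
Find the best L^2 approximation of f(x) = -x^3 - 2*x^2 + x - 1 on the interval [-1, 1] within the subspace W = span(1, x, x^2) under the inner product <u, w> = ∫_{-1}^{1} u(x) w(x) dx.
g(x) = -2*x^2 + 2*x/5 - 1

The best approximation g ∈ W is the orthogonal projection of f onto W. Writing g = a_0 + a_1 x + a_2 x^2, the coefficients solve the normal equations G · a = b where
  G_{ij} = <φ_i, φ_j> and b_i = <f, φ_i>, with φ_0 = 1, φ_1 = x, φ_2 = x^2.
G =
  [2, 0, 2/3]
  [0, 2/3, 0]
  [2/3, 0, 2/5],
b = (-10/3, 4/15, -22/15).
Solving gives a_0 = -1, a_1 = 2/5, a_2 = -2, so
  g(x) = -2*x^2 + 2*x/5 - 1.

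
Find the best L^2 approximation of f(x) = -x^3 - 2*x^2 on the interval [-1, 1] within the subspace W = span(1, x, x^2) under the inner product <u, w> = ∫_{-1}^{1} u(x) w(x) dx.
g(x) = -2*x^2 - 3*x/5

The best approximation g ∈ W is the orthogonal projection of f onto W. Writing g = a_0 + a_1 x + a_2 x^2, the coefficients solve the normal equations G · a = b where
  G_{ij} = <φ_i, φ_j> and b_i = <f, φ_i>, with φ_0 = 1, φ_1 = x, φ_2 = x^2.
G =
  [2, 0, 2/3]
  [0, 2/3, 0]
  [2/3, 0, 2/5],
b = (-4/3, -2/5, -4/5).
Solving gives a_0 = 0, a_1 = -3/5, a_2 = -2, so
  g(x) = -2*x^2 - 3*x/5.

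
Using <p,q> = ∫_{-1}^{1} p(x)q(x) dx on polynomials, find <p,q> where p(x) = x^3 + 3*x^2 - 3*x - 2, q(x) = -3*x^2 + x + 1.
<p,q> = -16/5

Expand the product: p(x)·q(x) = -3*x^5 - 8*x^4 + 13*x^3 + 6*x^2 - 5*x - 2.
∫_{-1}^{1} of each monomial x^k gives [2/(k+1) if k even, 0 if k odd]. Integrating term-by-term (or equivalently evaluating the antiderivative F(x) = -x^6/2 - 8*x^5/5 + 13*x^4/4 + 2*x^3 - 5*x^2/2 - 2*x at the endpoints):
  F(1) − F(−1) = -27/20 − (37/20) = -16/5.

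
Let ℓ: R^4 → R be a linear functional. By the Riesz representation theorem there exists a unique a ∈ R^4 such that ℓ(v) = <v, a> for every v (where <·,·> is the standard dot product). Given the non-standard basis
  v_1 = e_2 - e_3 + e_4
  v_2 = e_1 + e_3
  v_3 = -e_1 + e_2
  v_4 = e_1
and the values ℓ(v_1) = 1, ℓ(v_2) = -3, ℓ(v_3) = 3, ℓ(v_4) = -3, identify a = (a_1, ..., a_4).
a = (-3, 0, 0, 1)

Write a = (a_1, ..., a_4) in the standard basis. For each basis vector v_i, ℓ(v_i) = <v_i, a> is a linear equation in the a_j's. Collect the n equations into a matrix system V a = ℓ, where row i of V is v_i (expressed in the standard basis). Since V is invertible (lower-triangular with 1s on the diagonal, up to permutation), solve by back-substitution:
  V =
[[0, 1, -1, 1],
 [1, 0, 1, 0],
 [-1, 1, 0, 0],
 [1, 0, 0, 0]]
  V a = (1, -3, 3, -3)
Solving gives a = (-3, 0, 0, 1).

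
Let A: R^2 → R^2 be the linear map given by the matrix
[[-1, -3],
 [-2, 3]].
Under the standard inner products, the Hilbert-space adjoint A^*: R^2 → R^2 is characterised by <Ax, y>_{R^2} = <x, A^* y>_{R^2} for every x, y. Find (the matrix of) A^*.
A^* = A^T =
[[-1, -2],
 [-3, 3]]

For real matrices with standard dot products, the defining identity <Ax, y> = <x, A^* y> gives (Ax)^T y = x^T (A^*) y, i.e. x^T A^T y = x^T (A^*) y. Since this holds for all x, y, we must have A^* = A^T. Therefore
A^* =
[[-1, -2],
 [-3, 3]].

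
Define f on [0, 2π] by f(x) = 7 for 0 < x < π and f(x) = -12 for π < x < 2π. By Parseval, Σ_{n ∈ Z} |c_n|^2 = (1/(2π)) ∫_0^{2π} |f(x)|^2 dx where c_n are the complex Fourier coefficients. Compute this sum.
Σ |c_n|^2 = 193/2

Parseval equates the L^2 energy of f (normalised by 1/(2π)) with the ℓ^2 sum of its Fourier coefficients: (1/(2π)) ∫_0^{2π} |f|^2 = Σ |c_n|^2.
Compute the left side: (1/(2π)) [∫_0^π 7^2 dx + ∫_π^{2π} (-12)^2 dx] = (1/(2π)) · (49π + 144π) = (49 + 144)/2 = 193/2.
So Σ_{n ∈ Z} |c_n|^2 = 193/2.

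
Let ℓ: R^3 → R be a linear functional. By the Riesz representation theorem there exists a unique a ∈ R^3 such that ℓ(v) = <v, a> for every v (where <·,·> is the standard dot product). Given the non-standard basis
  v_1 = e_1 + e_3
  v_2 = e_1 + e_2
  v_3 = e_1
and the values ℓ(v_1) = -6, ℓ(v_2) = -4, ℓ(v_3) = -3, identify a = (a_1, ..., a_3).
a = (-3, -1, -3)

Write a = (a_1, ..., a_3) in the standard basis. For each basis vector v_i, ℓ(v_i) = <v_i, a> is a linear equation in the a_j's. Collect the n equations into a matrix system V a = ℓ, where row i of V is v_i (expressed in the standard basis). Since V is invertible (lower-triangular with 1s on the diagonal, up to permutation), solve by back-substitution:
  V =
[[1, 0, 1],
 [1, 1, 0],
 [1, 0, 0]]
  V a = (-6, -4, -3)
Solving gives a = (-3, -1, -3).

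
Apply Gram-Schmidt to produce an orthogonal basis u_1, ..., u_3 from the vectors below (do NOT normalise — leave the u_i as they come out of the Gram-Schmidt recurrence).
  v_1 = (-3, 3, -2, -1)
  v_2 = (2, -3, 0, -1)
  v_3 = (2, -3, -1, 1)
Orthogonal basis:
  u_1 = (-3, 3, -2, -1)
  u_2 = (4/23, -27/23, -28/23, -37/23)
  u_3 = (4/63, -3/7, -13/9, 89/63)

Apply the Gram-Schmidt recurrence
  u_1 = v_1
  u_i = v_i − Σ_{j<i} ((v_i · u_j) / (u_j · u_j)) · u_j.

Step by step this gives:
  u_1 = (-3, 3, -2, -1)
  u_2 = (4/23, -27/23, -28/23, -37/23)
  u_3 = (4/63, -3/7, -13/9, 89/63)

Orthogonality check:
  u_2 · u_1 = 0 (should be 0)
  u_3 · u_1 = 0 (should be 0)
  u_3 · u_2 = 0 (should be 0)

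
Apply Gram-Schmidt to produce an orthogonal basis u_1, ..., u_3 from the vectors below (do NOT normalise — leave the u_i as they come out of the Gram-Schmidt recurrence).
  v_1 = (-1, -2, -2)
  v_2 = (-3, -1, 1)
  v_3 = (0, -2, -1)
Orthogonal basis:
  u_1 = (-1, -2, -2)
  u_2 = (-8/3, -1/3, 5/3)
  u_3 = (2/5, -7/10, 1/2)

Apply the Gram-Schmidt recurrence
  u_1 = v_1
  u_i = v_i − Σ_{j<i} ((v_i · u_j) / (u_j · u_j)) · u_j.

Step by step this gives:
  u_1 = (-1, -2, -2)
  u_2 = (-8/3, -1/3, 5/3)
  u_3 = (2/5, -7/10, 1/2)

Orthogonality check:
  u_2 · u_1 = 0 (should be 0)
  u_3 · u_1 = 0 (should be 0)
  u_3 · u_2 = 0 (should be 0)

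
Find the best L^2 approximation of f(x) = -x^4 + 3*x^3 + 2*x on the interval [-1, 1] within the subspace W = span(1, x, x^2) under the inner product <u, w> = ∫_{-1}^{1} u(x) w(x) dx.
g(x) = -6*x^2/7 + 19*x/5 + 3/35

The best approximation g ∈ W is the orthogonal projection of f onto W. Writing g = a_0 + a_1 x + a_2 x^2, the coefficients solve the normal equations G · a = b where
  G_{ij} = <φ_i, φ_j> and b_i = <f, φ_i>, with φ_0 = 1, φ_1 = x, φ_2 = x^2.
G =
  [2, 0, 2/3]
  [0, 2/3, 0]
  [2/3, 0, 2/5],
b = (-2/5, 38/15, -2/7).
Solving gives a_0 = 3/35, a_1 = 19/5, a_2 = -6/7, so
  g(x) = -6*x^2/7 + 19*x/5 + 3/35.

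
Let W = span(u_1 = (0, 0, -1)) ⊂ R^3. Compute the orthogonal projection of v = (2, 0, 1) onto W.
proj_W(v) = (0, 0, 1)

Set up U = [u_1 | ... | u_1] ∈ R^(3×1). The projector onto W = col(U) is P = U (U^T U)^(-1) U^T.
Compute U^T U =
  [1],
and U^T v = (-1).
Solve U^T U · c = U^T v for the coefficients: c = (-1). The projection is proj_W(v) = U c.
Check: (v - proj_W(v)) · u_1 = 0  (should be 0).
Result: proj_W(v) = (0, 0, 1).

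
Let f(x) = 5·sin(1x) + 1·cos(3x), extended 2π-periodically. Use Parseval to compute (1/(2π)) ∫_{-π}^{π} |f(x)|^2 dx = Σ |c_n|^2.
Σ |c_n|^2 = 13

Expand |f|^2 and use orthogonality of {sin(nx), cos(mx)} on [-π, π]:
  ∫_{-π}^{π} sin(nx)^2 dx = π, ∫ cos(mx)^2 dx = π, and cross terms integrate to 0.
So ∫_{-π}^{π} f(x)^2 dx = 5^2 · π + 1^2 · π = (25 + 1)π.
Divide by 2π: (25 + 1)/2 = 13.
By Parseval, this equals Σ |c_n|^2.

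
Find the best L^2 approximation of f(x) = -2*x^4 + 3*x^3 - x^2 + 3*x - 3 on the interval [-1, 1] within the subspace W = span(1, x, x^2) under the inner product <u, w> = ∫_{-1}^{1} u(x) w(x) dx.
g(x) = -19*x^2/7 + 24*x/5 - 99/35

The best approximation g ∈ W is the orthogonal projection of f onto W. Writing g = a_0 + a_1 x + a_2 x^2, the coefficients solve the normal equations G · a = b where
  G_{ij} = <φ_i, φ_j> and b_i = <f, φ_i>, with φ_0 = 1, φ_1 = x, φ_2 = x^2.
G =
  [2, 0, 2/3]
  [0, 2/3, 0]
  [2/3, 0, 2/5],
b = (-112/15, 16/5, -104/35).
Solving gives a_0 = -99/35, a_1 = 24/5, a_2 = -19/7, so
  g(x) = -19*x^2/7 + 24*x/5 - 99/35.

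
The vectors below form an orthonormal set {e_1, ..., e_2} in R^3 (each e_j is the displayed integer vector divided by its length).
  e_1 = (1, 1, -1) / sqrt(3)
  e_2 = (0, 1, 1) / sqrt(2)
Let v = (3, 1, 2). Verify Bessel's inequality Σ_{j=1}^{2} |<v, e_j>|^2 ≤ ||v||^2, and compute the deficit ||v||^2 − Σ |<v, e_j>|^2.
Σ |<v, e_j>|^2 = 35/6; ||v||^2 = 14; deficit = 49/6

Write each e_j = u_j / sqrt(<u_j, u_j>) where u_j is the displayed integer vector. Then <v, e_j> = <v, u_j> / sqrt(<u_j, u_j>), so |<v, e_j>|^2 = <v, u_j>^2 / <u_j, u_j>.
Coefficients: <v, e_1> = 2/sqrt(3), <v, e_2> = 3/sqrt(2).
Square and sum: Σ |<v, e_j>|^2 = 35/6.
Compute ||v||^2 = v·v = 14.
Deficit = 14 − 35/6 = 49/6 ≥ 0, confirming Bessel's inequality. (The deficit equals ||v − Σ <v,e_j> e_j||^2, the squared distance from v to span{e_j}.)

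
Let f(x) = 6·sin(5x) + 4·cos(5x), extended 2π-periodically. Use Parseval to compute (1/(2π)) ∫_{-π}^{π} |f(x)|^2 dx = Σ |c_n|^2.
Σ |c_n|^2 = 26

Expand |f|^2 and use orthogonality of {sin(nx), cos(mx)} on [-π, π]:
  ∫_{-π}^{π} sin(nx)^2 dx = π, ∫ cos(mx)^2 dx = π, and cross terms integrate to 0.
So ∫_{-π}^{π} f(x)^2 dx = 6^2 · π + 4^2 · π = (36 + 16)π.
Divide by 2π: (36 + 16)/2 = 26.
By Parseval, this equals Σ |c_n|^2.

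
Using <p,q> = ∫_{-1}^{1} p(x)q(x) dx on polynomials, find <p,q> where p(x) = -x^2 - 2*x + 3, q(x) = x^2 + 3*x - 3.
<p,q> = -92/5

Expand the product: p(x)·q(x) = -x^4 - 5*x^3 + 15*x - 9.
∫_{-1}^{1} of each monomial x^k gives [2/(k+1) if k even, 0 if k odd]. Integrating term-by-term (or equivalently evaluating the antiderivative F(x) = -x^5/5 - 5*x^4/4 + 15*x^2/2 - 9*x at the endpoints):
  F(1) − F(−1) = -59/20 − (309/20) = -92/5.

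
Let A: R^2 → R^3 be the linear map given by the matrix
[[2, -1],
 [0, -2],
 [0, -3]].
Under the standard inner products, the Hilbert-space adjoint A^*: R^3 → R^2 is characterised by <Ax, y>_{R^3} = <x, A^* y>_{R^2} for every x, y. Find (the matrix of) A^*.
A^* = A^T =
[[2, 0, 0],
 [-1, -2, -3]]

For real matrices with standard dot products, the defining identity <Ax, y> = <x, A^* y> gives (Ax)^T y = x^T (A^*) y, i.e. x^T A^T y = x^T (A^*) y. Since this holds for all x, y, we must have A^* = A^T. Therefore
A^* =
[[2, 0, 0],
 [-1, -2, -3]].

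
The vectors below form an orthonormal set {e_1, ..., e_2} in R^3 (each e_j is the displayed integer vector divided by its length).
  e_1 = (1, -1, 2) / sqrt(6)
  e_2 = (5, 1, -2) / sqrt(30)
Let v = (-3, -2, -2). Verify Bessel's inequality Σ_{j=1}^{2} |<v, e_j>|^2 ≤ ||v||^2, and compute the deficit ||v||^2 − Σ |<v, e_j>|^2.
Σ |<v, e_j>|^2 = 49/5; ||v||^2 = 17; deficit = 36/5

Write each e_j = u_j / sqrt(<u_j, u_j>) where u_j is the displayed integer vector. Then <v, e_j> = <v, u_j> / sqrt(<u_j, u_j>), so |<v, e_j>|^2 = <v, u_j>^2 / <u_j, u_j>.
Coefficients: <v, e_1> = -5/sqrt(6), <v, e_2> = -13/sqrt(30).
Square and sum: Σ |<v, e_j>|^2 = 49/5.
Compute ||v||^2 = v·v = 17.
Deficit = 17 − 49/5 = 36/5 ≥ 0, confirming Bessel's inequality. (The deficit equals ||v − Σ <v,e_j> e_j||^2, the squared distance from v to span{e_j}.)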